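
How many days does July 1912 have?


July 1912

31 days


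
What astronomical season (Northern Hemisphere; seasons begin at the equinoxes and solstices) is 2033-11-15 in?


Date: November 15
Astronomical Autumn (approx.; exact equinox/solstice day varies by year): September 22 to December 20
November 15 falls within the Autumn window

Autumn


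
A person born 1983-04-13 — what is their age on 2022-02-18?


Birth: 1983-04-13
Reference: 2022-02-18
Year difference: 2022 - 1983 = 39
Birthday not yet reached in 2022, subtract 1

38 years old


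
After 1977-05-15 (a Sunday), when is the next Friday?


Current: Sunday
Target: Friday
Days ahead: 5

Next Friday: 1977-05-20


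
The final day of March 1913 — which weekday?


March 1913 has 31 days
Anchor: Jan 1, 1913. With p = 1913 - 1 = 1912: (p + p//4 - p//100 + p//400) mod 7 = (1912 + 478 - 19 + 4) mod 7 = 2375 mod 7 = 2 -> Wednesday (Mon=0 ... Sun=6)
Days before March (Jan-Feb): 59; March 1 index = (2 + 59) mod 7 = 5 -> Saturday
Last day offset: 31 - 1 = 30 days
Weekday index = (5 + 30) mod 7 = 0

Monday, March 31


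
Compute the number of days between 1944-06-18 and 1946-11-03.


From 1944-06-18 to 1946-11-03
1944-06-18: days before June = 31 + 29 + 31 + 30 + 31 = 152 (1944 is a leap year); day of year = 152 + 18 = 170
1946-11-03: days before November = 31 + 28 + 31 + 30 + 31 + 30 + 31 + 31 + 30 + 31 = 304 (1946 is not a leap year); day of year = 304 + 3 = 307
Rest of 1944: 366 - 170 = 196
Full years 1945 (365): 365
Total = 196 + 365 + 307 = 868

868 days


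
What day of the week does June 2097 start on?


Target: June 1, 2097
Anchor: Jan 1, 2097. With p = 2097 - 1 = 2096: (p + p//4 - p//100 + p//400) mod 7 = (2096 + 524 - 20 + 5) mod 7 = 2605 mod 7 = 1 -> Tuesday (Mon=0 ... Sun=6)
Days before June (Jan-May): 151 days
Weekday index = (1 + 151) mod 7 = 5

Saturday


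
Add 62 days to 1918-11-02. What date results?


Start: 1918-11-02, add 62 days
November 1918 has 30 days: 30 - 2 = 28 days to November 30 -> 34 left
December 1918 has 31 days -> 3 left
January 1919: 3 <= 31 -> lands on January 3

Result: 1919-01-03


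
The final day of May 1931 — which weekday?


May 1931 has 31 days
Anchor: Jan 1, 1931. With p = 1931 - 1 = 1930: (p + p//4 - p//100 + p//400) mod 7 = (1930 + 482 - 19 + 4) mod 7 = 2397 mod 7 = 3 -> Thursday (Mon=0 ... Sun=6)
Days before May (Jan-Apr): 120; May 1 index = (3 + 120) mod 7 = 4 -> Friday
Last day offset: 31 - 1 = 30 days
Weekday index = (4 + 30) mod 7 = 6

Sunday, May 31


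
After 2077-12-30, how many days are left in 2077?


Day of year: 364 of 365
Remaining = 365 - 364

1 day


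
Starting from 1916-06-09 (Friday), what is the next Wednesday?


Current: Friday
Target: Wednesday
Days ahead: 5

Next Wednesday: 1916-06-14


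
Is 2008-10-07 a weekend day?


Anchor: Jan 1, 2008. With p = 2008 - 1 = 2007: (p + p//4 - p//100 + p//400) mod 7 = (2007 + 501 - 20 + 5) mod 7 = 2493 mod 7 = 1 -> Tuesday (Mon=0 ... Sun=6)
Day of year: 281; offset = 280
Weekday index = (1 + 280) mod 7 = 1 -> Tuesday
Weekend days: Saturday, Sunday

No


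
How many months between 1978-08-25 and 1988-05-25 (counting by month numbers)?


From August 1978 to May 1988
10 years * 12 = 120 months, minus 3 months = 117

117 months


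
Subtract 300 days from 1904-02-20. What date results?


Start: 1904-02-20, subtract 300 days
Back 20 days from February 20 reaches January 31, 1904 -> 280 left
January 1904 has 31 days -> back to December 31, 1903 -> 249 left
December 1903 has 31 days -> back to November 30, 1903 -> 218 left
November 1903 has 30 days -> back to October 31, 1903 -> 188 left
October 1903 has 31 days -> back to September 30, 1903 -> 157 left
September 1903 has 30 days -> back to August 31, 1903 -> 127 left
August 1903 has 31 days -> back to July 31, 1903 -> 96 left
July 1903 has 31 days -> back to June 30, 1903 -> 65 left
June 1903 has 30 days -> back to May 31, 1903 -> 35 left
May 1903 has 31 days -> back to April 30, 1903 -> 4 left
April 1903: 30 - 4 = 26 -> lands on April 26

Result: 1903-04-26


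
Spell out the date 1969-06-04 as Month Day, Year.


ISO 1969-06-04 parses as year=1969, month=06, day=04
Month 6 -> June

June 4, 1969


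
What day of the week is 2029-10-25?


Date: October 25, 2029
Anchor: Jan 1, 2029. With p = 2029 - 1 = 2028: (p + p//4 - p//100 + p//400) mod 7 = (2028 + 507 - 20 + 5) mod 7 = 2520 mod 7 = 0 -> Monday (Mon=0 ... Sun=6)
Days before October (Jan-Sep): 273; offset = 273 + 25 - 1 = 297
Weekday index = (0 + 297) mod 7 = 3

Day of the week: Thursday


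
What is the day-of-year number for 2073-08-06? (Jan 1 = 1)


Date: August 6, 2073
Days in months 1 through 7: 212
Plus 6 days in August

Day of year: 218


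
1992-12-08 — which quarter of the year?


Month: December (month 12)
Q1: Jan-Mar, Q2: Apr-Jun, Q3: Jul-Sep, Q4: Oct-Dec

Q4


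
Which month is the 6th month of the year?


Month 6 of 12

June


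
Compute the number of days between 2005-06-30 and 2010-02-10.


From 2005-06-30 to 2010-02-10
2005-06-30: days before June = 31 + 28 + 31 + 30 + 31 = 151 (2005 is not a leap year); day of year = 151 + 30 = 181
2010-02-10: days before February = 31; day of year = 31 + 10 = 41
Rest of 2005: 365 - 181 = 184
Full years 2006 (365), 2007 (365), 2008 (366), 2009 (365): 1461
Total = 184 + 1461 + 41 = 1686

1686 days


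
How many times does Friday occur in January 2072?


January 2072 has 31 days
Anchor: Jan 1, 2072. With p = 2072 - 1 = 2071: (p + p//4 - p//100 + p//400) mod 7 = (2071 + 517 - 20 + 5) mod 7 = 2573 mod 7 = 4 -> Friday (Mon=0 ... Sun=6)
January 1 is the anchor itself -> Friday
First Friday is January 1
Fridays: 1, 8, 15, 22, 29

5 Fridays


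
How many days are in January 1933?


January 1933

31 days


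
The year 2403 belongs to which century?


Century = (year - 1) // 100 + 1
= (2403 - 1) // 100 + 1
= 2402 // 100 + 1
= 24 + 1

25th century


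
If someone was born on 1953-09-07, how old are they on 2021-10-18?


Birth: 1953-09-07
Reference: 2021-10-18
Year difference: 2021 - 1953 = 68

68 years old


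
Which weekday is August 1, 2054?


Target: August 1, 2054
Anchor: Jan 1, 2054. With p = 2054 - 1 = 2053: (p + p//4 - p//100 + p//400) mod 7 = (2053 + 513 - 20 + 5) mod 7 = 2551 mod 7 = 3 -> Thursday (Mon=0 ... Sun=6)
Days before August (Jan-Jul): 212 days
Weekday index = (3 + 212) mod 7 = 5

Saturday


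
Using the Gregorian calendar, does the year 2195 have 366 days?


Gregorian leap year rule: divisible by 4, but not by 100, unless also by 400.
2195 is not divisible by 4 -> not a leap year

No


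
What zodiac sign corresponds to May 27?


Date: May 27
Conventional tropical zodiac dates: Gemini from May 21 onward; Cancer starts June 21
May 27 falls within the Gemini range

Gemini


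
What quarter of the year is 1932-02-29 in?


Month: February (month 2)
Q1: Jan-Mar, Q2: Apr-Jun, Q3: Jul-Sep, Q4: Oct-Dec

Q1


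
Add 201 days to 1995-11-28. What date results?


Start: 1995-11-28, add 201 days
November 1995 has 30 days: 30 - 28 = 2 days to November 30 -> 199 left
December 1995 has 31 days -> 168 left
January 1996 has 31 days -> 137 left
February 1996 has 29 days -> 108 left
March 1996 has 31 days -> 77 left
April 1996 has 30 days -> 47 left
May 1996 has 31 days -> 16 left
June 1996: 16 <= 30 -> lands on June 16

Result: 1996-06-16


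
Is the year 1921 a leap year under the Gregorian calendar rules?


Gregorian leap year rule: divisible by 4, but not by 100, unless also by 400.
1921 is not divisible by 4 -> not a leap year

No


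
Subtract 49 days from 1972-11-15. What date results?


Start: 1972-11-15, subtract 49 days
Back 15 days from November 15 reaches October 31, 1972 -> 34 left
October 1972 has 31 days -> back to September 30, 1972 -> 3 left
September 1972: 30 - 3 = 27 -> lands on September 27

Result: 1972-09-27


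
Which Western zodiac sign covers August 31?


Date: August 31
Conventional tropical zodiac dates: Virgo from August 23 onward; Libra starts September 23
August 31 falls within the Virgo range

Virgo


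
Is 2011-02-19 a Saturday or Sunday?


Anchor: Jan 1, 2011. With p = 2011 - 1 = 2010: (p + p//4 - p//100 + p//400) mod 7 = (2010 + 502 - 20 + 5) mod 7 = 2497 mod 7 = 5 -> Saturday (Mon=0 ... Sun=6)
Day of year: 50; offset = 49
Weekday index = (5 + 49) mod 7 = 5 -> Saturday
Weekend days: Saturday, Sunday

Yes


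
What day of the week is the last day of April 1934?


April 1934 has 30 days
Anchor: Jan 1, 1934. With p = 1934 - 1 = 1933: (p + p//4 - p//100 + p//400) mod 7 = (1933 + 483 - 19 + 4) mod 7 = 2401 mod 7 = 0 -> Monday (Mon=0 ... Sun=6)
Days before April (Jan-Mar): 90; April 1 index = (0 + 90) mod 7 = 6 -> Sunday
Last day offset: 30 - 1 = 29 days
Weekday index = (6 + 29) mod 7 = 0

Monday, April 30


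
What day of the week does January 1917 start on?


Target: January 1, 1917
Anchor: Jan 1, 1917. With p = 1917 - 1 = 1916: (p + p//4 - p//100 + p//400) mod 7 = (1916 + 479 - 19 + 4) mod 7 = 2380 mod 7 = 0 -> Monday (Mon=0 ... Sun=6)
Offset from anchor: 0 days
Weekday index = (0 + 0) mod 7 = 0

Monday


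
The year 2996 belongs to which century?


Century = (year - 1) // 100 + 1
= (2996 - 1) // 100 + 1
= 2995 // 100 + 1
= 29 + 1

30th century


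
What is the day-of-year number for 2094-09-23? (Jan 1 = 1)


Date: September 23, 2094
Days in months 1 through 8: 243
Plus 23 days in September

Day of year: 266


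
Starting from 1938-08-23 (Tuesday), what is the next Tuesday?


Current: Tuesday
Target: Tuesday
Days ahead: 7

Next Tuesday: 1938-08-30


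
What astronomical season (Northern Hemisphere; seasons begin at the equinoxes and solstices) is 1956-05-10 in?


Date: May 10
Astronomical Spring (approx.; exact equinox/solstice day varies by year): March 20 to June 20
May 10 falls within the Spring window

Spring


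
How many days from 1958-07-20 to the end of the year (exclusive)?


Day of year: 201 of 365
Remaining = 365 - 201

164 days


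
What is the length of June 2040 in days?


June 2040

30 days


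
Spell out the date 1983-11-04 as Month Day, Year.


ISO 1983-11-04 parses as year=1983, month=11, day=04
Month 11 -> November

November 4, 1983


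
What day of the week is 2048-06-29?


Date: June 29, 2048
Anchor: Jan 1, 2048. With p = 2048 - 1 = 2047: (p + p//4 - p//100 + p//400) mod 7 = (2047 + 511 - 20 + 5) mod 7 = 2543 mod 7 = 2 -> Wednesday (Mon=0 ... Sun=6)
Days before June (Jan-May): 152; offset = 152 + 29 - 1 = 180
Weekday index = (2 + 180) mod 7 = 0

Day of the week: Monday


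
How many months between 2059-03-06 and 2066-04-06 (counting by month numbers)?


From March 2059 to April 2066
7 years * 12 = 84 months, plus 1 month = 85

85 months


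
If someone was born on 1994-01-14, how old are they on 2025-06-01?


Birth: 1994-01-14
Reference: 2025-06-01
Year difference: 2025 - 1994 = 31

31 years old


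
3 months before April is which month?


April is month 4
4 - 3 = 1

January


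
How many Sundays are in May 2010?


May 2010 has 31 days
Anchor: Jan 1, 2010. With p = 2010 - 1 = 2009: (p + p//4 - p//100 + p//400) mod 7 = (2009 + 502 - 20 + 5) mod 7 = 2496 mod 7 = 4 -> Friday (Mon=0 ... Sun=6)
Days before May (Jan-Apr): 120; May 1 index = (4 + 120) mod 7 = 5 -> Saturday
First Sunday is May 2
Sundays: 2, 9, 16, 23, 30

5 Sundays


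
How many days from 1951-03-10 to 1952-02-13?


From 1951-03-10 to 1952-02-13
1951-03-10: days before March = 31 + 28 = 59 (1951 is not a leap year); day of year = 59 + 10 = 69
1952-02-13: days before February = 31; day of year = 31 + 13 = 44
Rest of 1951: 365 - 69 = 296
Total = 296 + 44 = 340

340 days


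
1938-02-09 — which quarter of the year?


Month: February (month 2)
Q1: Jan-Mar, Q2: Apr-Jun, Q3: Jul-Sep, Q4: Oct-Dec

Q1


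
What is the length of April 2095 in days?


April 2095

30 days


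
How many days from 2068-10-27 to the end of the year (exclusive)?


Day of year: 301 of 366
Remaining = 366 - 301

65 days


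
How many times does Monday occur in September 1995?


September 1995 has 30 days
Anchor: Jan 1, 1995. With p = 1995 - 1 = 1994: (p + p//4 - p//100 + p//400) mod 7 = (1994 + 498 - 19 + 4) mod 7 = 2477 mod 7 = 6 -> Sunday (Mon=0 ... Sun=6)
Days before September (Jan-Aug): 243; September 1 index = (6 + 243) mod 7 = 4 -> Friday
First Monday is September 4
Mondays: 4, 11, 18, 25

4 Mondays


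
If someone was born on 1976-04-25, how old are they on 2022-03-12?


Birth: 1976-04-25
Reference: 2022-03-12
Year difference: 2022 - 1976 = 46
Birthday not yet reached in 2022, subtract 1

45 years old


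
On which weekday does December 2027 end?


December 2027 has 31 days
Anchor: Jan 1, 2027. With p = 2027 - 1 = 2026: (p + p//4 - p//100 + p//400) mod 7 = (2026 + 506 - 20 + 5) mod 7 = 2517 mod 7 = 4 -> Friday (Mon=0 ... Sun=6)
Days before December (Jan-Nov): 334; December 1 index = (4 + 334) mod 7 = 2 -> Wednesday
Last day offset: 31 - 1 = 30 days
Weekday index = (2 + 30) mod 7 = 4

Friday, December 31


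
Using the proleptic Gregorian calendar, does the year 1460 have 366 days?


Gregorian leap year rule: divisible by 4, but not by 100, unless also by 400.
1460 is divisible by 4 but not 100 -> leap year

Yes


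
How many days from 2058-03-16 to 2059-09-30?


From 2058-03-16 to 2059-09-30
2058-03-16: days before March = 31 + 28 = 59 (2058 is not a leap year); day of year = 59 + 16 = 75
2059-09-30: days before September = 31 + 28 + 31 + 30 + 31 + 30 + 31 + 31 = 243 (2059 is not a leap year); day of year = 243 + 30 = 273
Rest of 2058: 365 - 75 = 290
Total = 290 + 273 = 563

563 days


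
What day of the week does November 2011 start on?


Target: November 1, 2011
Anchor: Jan 1, 2011. With p = 2011 - 1 = 2010: (p + p//4 - p//100 + p//400) mod 7 = (2010 + 502 - 20 + 5) mod 7 = 2497 mod 7 = 5 -> Saturday (Mon=0 ... Sun=6)
Days before November (Jan-Oct): 304 days
Weekday index = (5 + 304) mod 7 = 1

Tuesday


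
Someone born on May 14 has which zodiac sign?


Date: May 14
Conventional tropical zodiac dates: Taurus from April 20 onward; Gemini starts May 21
May 14 falls within the Taurus range

Taurus


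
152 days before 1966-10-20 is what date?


Start: 1966-10-20, subtract 152 days
Back 20 days from October 20 reaches September 30, 1966 -> 132 left
September 1966 has 30 days -> back to August 31, 1966 -> 102 left
August 1966 has 31 days -> back to July 31, 1966 -> 71 left
July 1966 has 31 days -> back to June 30, 1966 -> 40 left
June 1966 has 30 days -> back to May 31, 1966 -> 10 left
May 1966: 31 - 10 = 21 -> lands on May 21

Result: 1966-05-21


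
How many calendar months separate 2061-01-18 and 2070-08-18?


From January 2061 to August 2070
9 years * 12 = 108 months, plus 7 months = 115

115 months


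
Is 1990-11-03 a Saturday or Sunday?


Anchor: Jan 1, 1990. With p = 1990 - 1 = 1989: (p + p//4 - p//100 + p//400) mod 7 = (1989 + 497 - 19 + 4) mod 7 = 2471 mod 7 = 0 -> Monday (Mon=0 ... Sun=6)
Day of year: 307; offset = 306
Weekday index = (0 + 306) mod 7 = 5 -> Saturday
Weekend days: Saturday, Sunday

Yes


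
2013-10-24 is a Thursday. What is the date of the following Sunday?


Current: Thursday
Target: Sunday
Days ahead: 3

Next Sunday: 2013-10-27


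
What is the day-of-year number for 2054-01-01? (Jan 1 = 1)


Date: January 1, 2054
No months before January
Plus 1 days in January

Day of year: 1


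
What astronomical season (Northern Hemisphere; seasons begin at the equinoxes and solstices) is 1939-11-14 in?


Date: November 14
Astronomical Autumn (approx.; exact equinox/solstice day varies by year): September 22 to December 20
November 14 falls within the Autumn window

Autumn


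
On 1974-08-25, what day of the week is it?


Date: August 25, 1974
Anchor: Jan 1, 1974. With p = 1974 - 1 = 1973: (p + p//4 - p//100 + p//400) mod 7 = (1973 + 493 - 19 + 4) mod 7 = 2451 mod 7 = 1 -> Tuesday (Mon=0 ... Sun=6)
Days before August (Jan-Jul): 212; offset = 212 + 25 - 1 = 236
Weekday index = (1 + 236) mod 7 = 6

Day of the week: Sunday


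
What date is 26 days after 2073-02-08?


Start: 2073-02-08, add 26 days
February 2073 has 28 days: 28 - 8 = 20 days to February 28 -> 6 left
March 2073: 6 <= 31 -> lands on March 6

Result: 2073-03-06


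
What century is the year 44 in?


Century = (year - 1) // 100 + 1
= (44 - 1) // 100 + 1
= 43 // 100 + 1
= 0 + 1

1st century


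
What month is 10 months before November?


November is month 11
11 - 10 = 1

January


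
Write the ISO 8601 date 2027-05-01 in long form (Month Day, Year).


ISO 2027-05-01 parses as year=2027, month=05, day=01
Month 5 -> May

May 1, 2027


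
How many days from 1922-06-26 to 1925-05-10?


From 1922-06-26 to 1925-05-10
1922-06-26: days before June = 31 + 28 + 31 + 30 + 31 = 151 (1922 is not a leap year); day of year = 151 + 26 = 177
1925-05-10: days before May = 31 + 28 + 31 + 30 = 120 (1925 is not a leap year); day of year = 120 + 10 = 130
Rest of 1922: 365 - 177 = 188
Full years 1923 (365), 1924 (366): 731
Total = 188 + 731 + 130 = 1049

1049 days


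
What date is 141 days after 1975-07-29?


Start: 1975-07-29, add 141 days
July 1975 has 31 days: 31 - 29 = 2 days to July 31 -> 139 left
August 1975 has 31 days -> 108 left
September 1975 has 30 days -> 78 left
October 1975 has 31 days -> 47 left
November 1975 has 30 days -> 17 left
December 1975: 17 <= 31 -> lands on December 17

Result: 1975-12-17


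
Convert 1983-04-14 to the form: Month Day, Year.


ISO 1983-04-14 parses as year=1983, month=04, day=14
Month 4 -> April

April 14, 1983


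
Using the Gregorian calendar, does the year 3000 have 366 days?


Gregorian leap year rule: divisible by 4, but not by 100, unless also by 400.
3000 is divisible by 100 but not 400 -> not a leap year

No


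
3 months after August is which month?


August is month 8
8 + 3 = 11

November


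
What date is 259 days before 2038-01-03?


Start: 2038-01-03, subtract 259 days
Back 3 days from January 3 reaches December 31, 2037 -> 256 left
December 2037 has 31 days -> back to November 30, 2037 -> 225 left
November 2037 has 30 days -> back to October 31, 2037 -> 195 left
October 2037 has 31 days -> back to September 30, 2037 -> 164 left
September 2037 has 30 days -> back to August 31, 2037 -> 134 left
August 2037 has 31 days -> back to July 31, 2037 -> 103 left
July 2037 has 31 days -> back to June 30, 2037 -> 72 left
June 2037 has 30 days -> back to May 31, 2037 -> 42 left
May 2037 has 31 days -> back to April 30, 2037 -> 11 left
April 2037: 30 - 11 = 19 -> lands on April 19

Result: 2037-04-19


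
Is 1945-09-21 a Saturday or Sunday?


Anchor: Jan 1, 1945. With p = 1945 - 1 = 1944: (p + p//4 - p//100 + p//400) mod 7 = (1944 + 486 - 19 + 4) mod 7 = 2415 mod 7 = 0 -> Monday (Mon=0 ... Sun=6)
Day of year: 264; offset = 263
Weekday index = (0 + 263) mod 7 = 4 -> Friday
Weekend days: Saturday, Sunday

No


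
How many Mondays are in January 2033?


January 2033 has 31 days
Anchor: Jan 1, 2033. With p = 2033 - 1 = 2032: (p + p//4 - p//100 + p//400) mod 7 = (2032 + 508 - 20 + 5) mod 7 = 2525 mod 7 = 5 -> Saturday (Mon=0 ... Sun=6)
January 1 is the anchor itself -> Saturday
First Monday is January 3
Mondays: 3, 10, 17, 24, 31

5 Mondays


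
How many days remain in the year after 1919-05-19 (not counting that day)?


Day of year: 139 of 365
Remaining = 365 - 139

226 days


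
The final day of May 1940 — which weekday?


May 1940 has 31 days
Anchor: Jan 1, 1940. With p = 1940 - 1 = 1939: (p + p//4 - p//100 + p//400) mod 7 = (1939 + 484 - 19 + 4) mod 7 = 2408 mod 7 = 0 -> Monday (Mon=0 ... Sun=6)
Days before May (Jan-Apr): 121; May 1 index = (0 + 121) mod 7 = 2 -> Wednesday
Last day offset: 31 - 1 = 30 days
Weekday index = (2 + 30) mod 7 = 4

Friday, May 31


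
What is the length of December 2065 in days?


December 2065

31 days


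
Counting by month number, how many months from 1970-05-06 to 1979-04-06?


From May 1970 to April 1979
9 years * 12 = 108 months, minus 1 month = 107

107 months


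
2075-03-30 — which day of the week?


Date: March 30, 2075
Anchor: Jan 1, 2075. With p = 2075 - 1 = 2074: (p + p//4 - p//100 + p//400) mod 7 = (2074 + 518 - 20 + 5) mod 7 = 2577 mod 7 = 1 -> Tuesday (Mon=0 ... Sun=6)
Days before March (Jan-Feb): 59; offset = 59 + 30 - 1 = 88
Weekday index = (1 + 88) mod 7 = 5

Day of the week: Saturday


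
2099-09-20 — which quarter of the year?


Month: September (month 9)
Q1: Jan-Mar, Q2: Apr-Jun, Q3: Jul-Sep, Q4: Oct-Dec

Q3


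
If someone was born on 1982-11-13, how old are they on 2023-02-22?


Birth: 1982-11-13
Reference: 2023-02-22
Year difference: 2023 - 1982 = 41
Birthday not yet reached in 2023, subtract 1

40 years old


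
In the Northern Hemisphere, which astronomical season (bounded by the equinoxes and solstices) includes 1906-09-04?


Date: September 4
Astronomical Summer (approx.; exact equinox/solstice day varies by year): June 21 to September 21
September 4 falls within the Summer window

Summer


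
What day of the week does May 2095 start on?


Target: May 1, 2095
Anchor: Jan 1, 2095. With p = 2095 - 1 = 2094: (p + p//4 - p//100 + p//400) mod 7 = (2094 + 523 - 20 + 5) mod 7 = 2602 mod 7 = 5 -> Saturday (Mon=0 ... Sun=6)
Days before May (Jan-Apr): 120 days
Weekday index = (5 + 120) mod 7 = 6

Sunday


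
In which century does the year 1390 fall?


Century = (year - 1) // 100 + 1
= (1390 - 1) // 100 + 1
= 1389 // 100 + 1
= 13 + 1

14th century


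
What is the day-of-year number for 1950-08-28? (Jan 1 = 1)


Date: August 28, 1950
Days in months 1 through 7: 212
Plus 28 days in August

Day of year: 240


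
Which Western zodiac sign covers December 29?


Date: December 29
Conventional tropical zodiac dates: Capricorn from December 22 onward; Aquarius starts January 20
December 29 falls within the Capricorn range

Capricorn


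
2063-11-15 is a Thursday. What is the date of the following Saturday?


Current: Thursday
Target: Saturday
Days ahead: 2

Next Saturday: 2063-11-17


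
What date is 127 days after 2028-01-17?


Start: 2028-01-17, add 127 days
January 2028 has 31 days: 31 - 17 = 14 days to January 31 -> 113 left
February 2028 has 29 days -> 84 left
March 2028 has 31 days -> 53 left
April 2028 has 30 days -> 23 left
May 2028: 23 <= 31 -> lands on May 23

Result: 2028-05-23


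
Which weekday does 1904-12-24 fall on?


Date: December 24, 1904
Anchor: Jan 1, 1904. With p = 1904 - 1 = 1903: (p + p//4 - p//100 + p//400) mod 7 = (1903 + 475 - 19 + 4) mod 7 = 2363 mod 7 = 4 -> Friday (Mon=0 ... Sun=6)
Days before December (Jan-Nov): 335; offset = 335 + 24 - 1 = 358
Weekday index = (4 + 358) mod 7 = 5

Day of the week: Saturday


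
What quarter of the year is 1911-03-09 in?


Month: March (month 3)
Q1: Jan-Mar, Q2: Apr-Jun, Q3: Jul-Sep, Q4: Oct-Dec

Q1


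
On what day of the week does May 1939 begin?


Target: May 1, 1939
Anchor: Jan 1, 1939. With p = 1939 - 1 = 1938: (p + p//4 - p//100 + p//400) mod 7 = (1938 + 484 - 19 + 4) mod 7 = 2407 mod 7 = 6 -> Sunday (Mon=0 ... Sun=6)
Days before May (Jan-Apr): 120 days
Weekday index = (6 + 120) mod 7 = 0

Monday


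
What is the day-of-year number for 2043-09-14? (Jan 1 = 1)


Date: September 14, 2043
Days in months 1 through 8: 243
Plus 14 days in September

Day of year: 257


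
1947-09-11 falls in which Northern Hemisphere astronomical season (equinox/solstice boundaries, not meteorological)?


Date: September 11
Astronomical Summer (approx.; exact equinox/solstice day varies by year): June 21 to September 21
September 11 falls within the Summer window

Summer


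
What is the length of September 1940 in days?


September 1940

30 days


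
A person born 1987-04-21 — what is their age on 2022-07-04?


Birth: 1987-04-21
Reference: 2022-07-04
Year difference: 2022 - 1987 = 35

35 years old


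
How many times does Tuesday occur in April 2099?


April 2099 has 30 days
Anchor: Jan 1, 2099. With p = 2099 - 1 = 2098: (p + p//4 - p//100 + p//400) mod 7 = (2098 + 524 - 20 + 5) mod 7 = 2607 mod 7 = 3 -> Thursday (Mon=0 ... Sun=6)
Days before April (Jan-Mar): 90; April 1 index = (3 + 90) mod 7 = 2 -> Wednesday
First Tuesday is April 7
Tuesdays: 7, 14, 21, 28

4 Tuesdays


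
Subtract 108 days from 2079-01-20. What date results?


Start: 2079-01-20, subtract 108 days
Back 20 days from January 20 reaches December 31, 2078 -> 88 left
December 2078 has 31 days -> back to November 30, 2078 -> 57 left
November 2078 has 30 days -> back to October 31, 2078 -> 27 left
October 2078: 31 - 27 = 4 -> lands on October 4

Result: 2078-10-04


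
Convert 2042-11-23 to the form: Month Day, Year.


ISO 2042-11-23 parses as year=2042, month=11, day=23
Month 11 -> November

November 23, 2042


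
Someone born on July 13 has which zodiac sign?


Date: July 13
Conventional tropical zodiac dates: Cancer from June 21 onward; Leo starts July 23
July 13 falls within the Cancer range

Cancer


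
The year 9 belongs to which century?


Century = (year - 1) // 100 + 1
= (9 - 1) // 100 + 1
= 8 // 100 + 1
= 0 + 1

1st century


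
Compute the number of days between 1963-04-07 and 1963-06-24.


From 1963-04-07 to 1963-06-24
1963-04-07: days before April = 31 + 28 + 31 = 90 (1963 is not a leap year); day of year = 90 + 7 = 97
1963-06-24: days before June = 31 + 28 + 31 + 30 + 31 = 151 (1963 is not a leap year); day of year = 151 + 24 = 175
Same year: 175 - 97 = 78

78 days


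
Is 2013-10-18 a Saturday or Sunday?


Anchor: Jan 1, 2013. With p = 2013 - 1 = 2012: (p + p//4 - p//100 + p//400) mod 7 = (2012 + 503 - 20 + 5) mod 7 = 2500 mod 7 = 1 -> Tuesday (Mon=0 ... Sun=6)
Day of year: 291; offset = 290
Weekday index = (1 + 290) mod 7 = 4 -> Friday
Weekend days: Saturday, Sunday

No


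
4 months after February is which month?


February is month 2
2 + 4 = 6

June


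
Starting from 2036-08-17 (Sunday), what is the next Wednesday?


Current: Sunday
Target: Wednesday
Days ahead: 3

Next Wednesday: 2036-08-20


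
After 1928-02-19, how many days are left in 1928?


Day of year: 50 of 366
Remaining = 366 - 50

316 days


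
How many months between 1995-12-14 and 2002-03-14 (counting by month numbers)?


From December 1995 to March 2002
7 years * 12 = 84 months, minus 9 months = 75

75 months


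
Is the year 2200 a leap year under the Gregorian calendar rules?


Gregorian leap year rule: divisible by 4, but not by 100, unless also by 400.
2200 is divisible by 100 but not 400 -> not a leap year

No


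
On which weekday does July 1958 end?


July 1958 has 31 days
Anchor: Jan 1, 1958. With p = 1958 - 1 = 1957: (p + p//4 - p//100 + p//400) mod 7 = (1957 + 489 - 19 + 4) mod 7 = 2431 mod 7 = 2 -> Wednesday (Mon=0 ... Sun=6)
Days before July (Jan-Jun): 181; July 1 index = (2 + 181) mod 7 = 1 -> Tuesday
Last day offset: 31 - 1 = 30 days
Weekday index = (1 + 30) mod 7 = 3

Thursday, July 31


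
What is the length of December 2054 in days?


December 2054

31 days


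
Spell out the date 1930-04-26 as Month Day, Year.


ISO 1930-04-26 parses as year=1930, month=04, day=26
Month 4 -> April

April 26, 1930


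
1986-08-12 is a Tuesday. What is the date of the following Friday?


Current: Tuesday
Target: Friday
Days ahead: 3

Next Friday: 1986-08-15


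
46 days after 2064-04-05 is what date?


Start: 2064-04-05, add 46 days
April 2064 has 30 days: 30 - 5 = 25 days to April 30 -> 21 left
May 2064: 21 <= 31 -> lands on May 21

Result: 2064-05-21


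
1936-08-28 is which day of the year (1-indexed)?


Date: August 28, 1936
Days in months 1 through 7: 213
Plus 28 days in August

Day of year: 241


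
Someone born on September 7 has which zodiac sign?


Date: September 7
Conventional tropical zodiac dates: Virgo from August 23 onward; Libra starts September 23
September 7 falls within the Virgo range

Virgo


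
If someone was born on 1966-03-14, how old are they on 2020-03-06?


Birth: 1966-03-14
Reference: 2020-03-06
Year difference: 2020 - 1966 = 54
Birthday not yet reached in 2020, subtract 1

53 years old


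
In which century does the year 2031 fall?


Century = (year - 1) // 100 + 1
= (2031 - 1) // 100 + 1
= 2030 // 100 + 1
= 20 + 1

21st century


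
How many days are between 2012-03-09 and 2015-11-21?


From 2012-03-09 to 2015-11-21
2012-03-09: days before March = 31 + 29 = 60 (2012 is a leap year); day of year = 60 + 9 = 69
2015-11-21: days before November = 31 + 28 + 31 + 30 + 31 + 30 + 31 + 31 + 30 + 31 = 304 (2015 is not a leap year); day of year = 304 + 21 = 325
Rest of 2012: 366 - 69 = 297
Full years 2013 (365), 2014 (365): 730
Total = 297 + 730 + 325 = 1352

1352 days


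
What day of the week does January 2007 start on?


Target: January 1, 2007
Anchor: Jan 1, 2007. With p = 2007 - 1 = 2006: (p + p//4 - p//100 + p//400) mod 7 = (2006 + 501 - 20 + 5) mod 7 = 2492 mod 7 = 0 -> Monday (Mon=0 ... Sun=6)
Offset from anchor: 0 days
Weekday index = (0 + 0) mod 7 = 0

Monday


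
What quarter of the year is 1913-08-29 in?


Month: August (month 8)
Q1: Jan-Mar, Q2: Apr-Jun, Q3: Jul-Sep, Q4: Oct-Dec

Q3


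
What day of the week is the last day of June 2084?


June 2084 has 30 days
Anchor: Jan 1, 2084. With p = 2084 - 1 = 2083: (p + p//4 - p//100 + p//400) mod 7 = (2083 + 520 - 20 + 5) mod 7 = 2588 mod 7 = 5 -> Saturday (Mon=0 ... Sun=6)
Days before June (Jan-May): 152; June 1 index = (5 + 152) mod 7 = 3 -> Thursday
Last day offset: 30 - 1 = 29 days
Weekday index = (3 + 29) mod 7 = 4

Friday, June 30


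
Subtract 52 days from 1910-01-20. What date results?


Start: 1910-01-20, subtract 52 days
Back 20 days from January 20 reaches December 31, 1909 -> 32 left
December 1909 has 31 days -> back to November 30, 1909 -> 1 left
November 1909: 30 - 1 = 29 -> lands on November 29

Result: 1909-11-29


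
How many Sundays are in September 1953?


September 1953 has 30 days
Anchor: Jan 1, 1953. With p = 1953 - 1 = 1952: (p + p//4 - p//100 + p//400) mod 7 = (1952 + 488 - 19 + 4) mod 7 = 2425 mod 7 = 3 -> Thursday (Mon=0 ... Sun=6)
Days before September (Jan-Aug): 243; September 1 index = (3 + 243) mod 7 = 1 -> Tuesday
First Sunday is September 6
Sundays: 6, 13, 20, 27

4 Sundays


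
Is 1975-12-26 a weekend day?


Anchor: Jan 1, 1975. With p = 1975 - 1 = 1974: (p + p//4 - p//100 + p//400) mod 7 = (1974 + 493 - 19 + 4) mod 7 = 2452 mod 7 = 2 -> Wednesday (Mon=0 ... Sun=6)
Day of year: 360; offset = 359
Weekday index = (2 + 359) mod 7 = 4 -> Friday
Weekend days: Saturday, Sunday

No


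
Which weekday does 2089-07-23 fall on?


Date: July 23, 2089
Anchor: Jan 1, 2089. With p = 2089 - 1 = 2088: (p + p//4 - p//100 + p//400) mod 7 = (2088 + 522 - 20 + 5) mod 7 = 2595 mod 7 = 5 -> Saturday (Mon=0 ... Sun=6)
Days before July (Jan-Jun): 181; offset = 181 + 23 - 1 = 203
Weekday index = (5 + 203) mod 7 = 5

Day of the week: Saturday


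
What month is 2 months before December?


December is month 12
12 - 2 = 10

October


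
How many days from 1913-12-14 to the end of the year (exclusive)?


Day of year: 348 of 365
Remaining = 365 - 348

17 days


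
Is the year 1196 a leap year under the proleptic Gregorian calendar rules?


Gregorian leap year rule: divisible by 4, but not by 100, unless also by 400.
1196 is divisible by 4 but not 100 -> leap year

Yes


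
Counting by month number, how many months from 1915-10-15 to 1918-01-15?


From October 1915 to January 1918
3 years * 12 = 36 months, minus 9 months = 27

27 months


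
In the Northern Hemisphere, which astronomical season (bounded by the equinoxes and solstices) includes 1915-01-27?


Date: January 27
Astronomical Winter (approx.; exact equinox/solstice day varies by year): December 21 to March 19
January 27 falls within the Winter window

Winter


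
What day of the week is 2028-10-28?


Date: October 28, 2028
Anchor: Jan 1, 2028. With p = 2028 - 1 = 2027: (p + p//4 - p//100 + p//400) mod 7 = (2027 + 506 - 20 + 5) mod 7 = 2518 mod 7 = 5 -> Saturday (Mon=0 ... Sun=6)
Days before October (Jan-Sep): 274; offset = 274 + 28 - 1 = 301
Weekday index = (5 + 301) mod 7 = 5

Day of the week: Saturday


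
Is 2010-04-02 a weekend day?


Anchor: Jan 1, 2010. With p = 2010 - 1 = 2009: (p + p//4 - p//100 + p//400) mod 7 = (2009 + 502 - 20 + 5) mod 7 = 2496 mod 7 = 4 -> Friday (Mon=0 ... Sun=6)
Day of year: 92; offset = 91
Weekday index = (4 + 91) mod 7 = 4 -> Friday
Weekend days: Saturday, Sunday

No


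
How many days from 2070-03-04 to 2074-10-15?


From 2070-03-04 to 2074-10-15
2070-03-04: days before March = 31 + 28 = 59 (2070 is not a leap year); day of year = 59 + 4 = 63
2074-10-15: days before October = 31 + 28 + 31 + 30 + 31 + 30 + 31 + 31 + 30 = 273 (2074 is not a leap year); day of year = 273 + 15 = 288
Rest of 2070: 365 - 63 = 302
Full years 2071 (365), 2072 (366), 2073 (365): 1096
Total = 302 + 1096 + 288 = 1686

1686 days


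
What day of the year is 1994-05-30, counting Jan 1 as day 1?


Date: May 30, 1994
Days in months 1 through 4: 120
Plus 30 days in May

Day of year: 150


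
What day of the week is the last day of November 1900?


November 1900 has 30 days
Anchor: Jan 1, 1900. With p = 1900 - 1 = 1899: (p + p//4 - p//100 + p//400) mod 7 = (1899 + 474 - 18 + 4) mod 7 = 2359 mod 7 = 0 -> Monday (Mon=0 ... Sun=6)
Days before November (Jan-Oct): 304; November 1 index = (0 + 304) mod 7 = 3 -> Thursday
Last day offset: 30 - 1 = 29 days
Weekday index = (3 + 29) mod 7 = 4

Friday, November 30


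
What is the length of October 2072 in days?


October 2072

31 days


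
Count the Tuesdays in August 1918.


August 1918 has 31 days
Anchor: Jan 1, 1918. With p = 1918 - 1 = 1917: (p + p//4 - p//100 + p//400) mod 7 = (1917 + 479 - 19 + 4) mod 7 = 2381 mod 7 = 1 -> Tuesday (Mon=0 ... Sun=6)
Days before August (Jan-Jul): 212; August 1 index = (1 + 212) mod 7 = 3 -> Thursday
First Tuesday is August 6
Tuesdays: 6, 13, 20, 27

4 Tuesdays


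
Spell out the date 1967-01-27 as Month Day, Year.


ISO 1967-01-27 parses as year=1967, month=01, day=27
Month 1 -> January

January 27, 1967


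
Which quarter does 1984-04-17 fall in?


Month: April (month 4)
Q1: Jan-Mar, Q2: Apr-Jun, Q3: Jul-Sep, Q4: Oct-Dec

Q2


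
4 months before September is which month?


September is month 9
9 - 4 = 5

May


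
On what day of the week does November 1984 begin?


Target: November 1, 1984
Anchor: Jan 1, 1984. With p = 1984 - 1 = 1983: (p + p//4 - p//100 + p//400) mod 7 = (1983 + 495 - 19 + 4) mod 7 = 2463 mod 7 = 6 -> Sunday (Mon=0 ... Sun=6)
Days before November (Jan-Oct): 305 days
Weekday index = (6 + 305) mod 7 = 3

Thursday


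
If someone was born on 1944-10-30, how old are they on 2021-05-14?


Birth: 1944-10-30
Reference: 2021-05-14
Year difference: 2021 - 1944 = 77
Birthday not yet reached in 2021, subtract 1

76 years old


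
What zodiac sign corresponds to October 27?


Date: October 27
Conventional tropical zodiac dates: Scorpio from October 23 onward; Sagittarius starts November 22
October 27 falls within the Scorpio range

Scorpio


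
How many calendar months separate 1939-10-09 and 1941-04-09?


From October 1939 to April 1941
2 years * 12 = 24 months, minus 6 months = 18

18 months


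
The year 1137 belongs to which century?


Century = (year - 1) // 100 + 1
= (1137 - 1) // 100 + 1
= 1136 // 100 + 1
= 11 + 1

12th century


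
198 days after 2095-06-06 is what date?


Start: 2095-06-06, add 198 days
June 2095 has 30 days: 30 - 6 = 24 days to June 30 -> 174 left
July 2095 has 31 days -> 143 left
August 2095 has 31 days -> 112 left
September 2095 has 30 days -> 82 left
October 2095 has 31 days -> 51 left
November 2095 has 30 days -> 21 left
December 2095: 21 <= 31 -> lands on December 21

Result: 2095-12-21


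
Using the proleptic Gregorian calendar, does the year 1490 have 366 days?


Gregorian leap year rule: divisible by 4, but not by 100, unless also by 400.
1490 is not divisible by 4 -> not a leap year

No


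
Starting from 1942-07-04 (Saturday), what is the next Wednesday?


Current: Saturday
Target: Wednesday
Days ahead: 4

Next Wednesday: 1942-07-08


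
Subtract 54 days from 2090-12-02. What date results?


Start: 2090-12-02, subtract 54 days
Back 2 days from December 2 reaches November 30, 2090 -> 52 left
November 2090 has 30 days -> back to October 31, 2090 -> 22 left
October 2090: 31 - 22 = 9 -> lands on October 9

Result: 2090-10-09


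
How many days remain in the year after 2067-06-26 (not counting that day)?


Day of year: 177 of 365
Remaining = 365 - 177

188 days


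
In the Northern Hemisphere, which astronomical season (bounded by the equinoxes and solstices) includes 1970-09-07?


Date: September 7
Astronomical Summer (approx.; exact equinox/solstice day varies by year): June 21 to September 21
September 7 falls within the Summer window

Summer


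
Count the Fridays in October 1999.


October 1999 has 31 days
Anchor: Jan 1, 1999. With p = 1999 - 1 = 1998: (p + p//4 - p//100 + p//400) mod 7 = (1998 + 499 - 19 + 4) mod 7 = 2482 mod 7 = 4 -> Friday (Mon=0 ... Sun=6)
Days before October (Jan-Sep): 273; October 1 index = (4 + 273) mod 7 = 4 -> Friday
First Friday is October 1
Fridays: 1, 8, 15, 22, 29

5 Fridays


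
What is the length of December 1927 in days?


December 1927

31 days


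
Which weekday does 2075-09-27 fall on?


Date: September 27, 2075
Anchor: Jan 1, 2075. With p = 2075 - 1 = 2074: (p + p//4 - p//100 + p//400) mod 7 = (2074 + 518 - 20 + 5) mod 7 = 2577 mod 7 = 1 -> Tuesday (Mon=0 ... Sun=6)
Days before September (Jan-Aug): 243; offset = 243 + 27 - 1 = 269
Weekday index = (1 + 269) mod 7 = 4

Day of the week: Friday


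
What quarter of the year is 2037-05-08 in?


Month: May (month 5)
Q1: Jan-Mar, Q2: Apr-Jun, Q3: Jul-Sep, Q4: Oct-Dec

Q2


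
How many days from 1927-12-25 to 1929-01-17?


From 1927-12-25 to 1929-01-17
1927-12-25: days before December = 31 + 28 + 31 + 30 + 31 + 30 + 31 + 31 + 30 + 31 + 30 = 334 (1927 is not a leap year); day of year = 334 + 25 = 359
1929-01-17: day of year = 17
Rest of 1927: 365 - 359 = 6
Full years 1928 (366): 366
Total = 6 + 366 + 17 = 389

389 days


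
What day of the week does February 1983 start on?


Target: February 1, 1983
Anchor: Jan 1, 1983. With p = 1983 - 1 = 1982: (p + p//4 - p//100 + p//400) mod 7 = (1982 + 495 - 19 + 4) mod 7 = 2462 mod 7 = 5 -> Saturday (Mon=0 ... Sun=6)
Days before February (Jan): 31 days
Weekday index = (5 + 31) mod 7 = 1

Tuesday


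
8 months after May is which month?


May is month 5
5 + 8 = 13; wrap: 13 - 12 = 1

January


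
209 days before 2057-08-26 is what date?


Start: 2057-08-26, subtract 209 days
Back 26 days from August 26 reaches July 31, 2057 -> 183 left
July 2057 has 31 days -> back to June 30, 2057 -> 152 left
June 2057 has 30 days -> back to May 31, 2057 -> 122 left
May 2057 has 31 days -> back to April 30, 2057 -> 91 left
April 2057 has 30 days -> back to March 31, 2057 -> 61 left
March 2057 has 31 days -> back to February 28, 2057 -> 30 left
February 2057 has 28 days -> back to January 31, 2057 -> 2 left
January 2057: 31 - 2 = 29 -> lands on January 29

Result: 2057-01-29


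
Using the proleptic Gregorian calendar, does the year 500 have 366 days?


Gregorian leap year rule: divisible by 4, but not by 100, unless also by 400.
500 is divisible by 100 but not 400 -> not a leap year

No


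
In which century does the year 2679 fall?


Century = (year - 1) // 100 + 1
= (2679 - 1) // 100 + 1
= 2678 // 100 + 1
= 26 + 1

27th century
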